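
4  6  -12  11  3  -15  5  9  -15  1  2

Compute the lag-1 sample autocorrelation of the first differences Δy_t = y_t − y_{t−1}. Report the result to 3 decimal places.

-0.495

First differences Δy: 2, -18, 23, -8, -18, 20, 4, -24, 16, 1
Mean of differences = -0.2000
Numerator Σ(Δy_t−Δȳ)(Δy_{t+1}−Δȳ) = -1235.0400
Denominator Σ(Δy_t−Δȳ)² = 2493.6000
r_1(Δy) = -1235.0400 / 2493.6000 = -0.495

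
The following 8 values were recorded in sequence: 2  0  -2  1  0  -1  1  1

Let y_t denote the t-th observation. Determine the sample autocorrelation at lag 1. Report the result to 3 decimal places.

-0.158

Mean ȳ = (2 + 0 − 2 + 1 + 0 − 1 + 1 + 1)/8 = 0.2500
Deviations from mean: 1.7500, -0.2500, -2.2500, 0.7500, -0.2500, -1.2500, 0.7500, 0.7500
Σ(y_t−ȳ)(y_{t+1}−ȳ) = (-0.4375) + (0.5625) + (-1.6875) + (-0.1875) + (0.3125) + (-0.9375) + (0.5625) = -1.8125
Denominator Σ(y_t−ȳ)² = 11.5000
r_1 = -1.8125 / 11.5000 = -0.158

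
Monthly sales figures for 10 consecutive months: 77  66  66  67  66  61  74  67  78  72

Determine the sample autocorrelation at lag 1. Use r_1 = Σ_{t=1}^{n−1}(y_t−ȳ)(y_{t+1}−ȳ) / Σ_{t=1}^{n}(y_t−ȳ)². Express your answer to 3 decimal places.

-0.063

Mean ȳ = (77 + 66 + 66 + 67 + 66 + 61 + 74 + 67 + 78 + 72)/10 = 69.4000
Numerator Σ_{t=1}^{9}(y_t−ȳ)(y_{t+1}−ȳ) = -17.3600
Denominator Σ(y_t−ȳ)² = 276.4000
r_1 = -17.3600 / 276.4000 = -0.063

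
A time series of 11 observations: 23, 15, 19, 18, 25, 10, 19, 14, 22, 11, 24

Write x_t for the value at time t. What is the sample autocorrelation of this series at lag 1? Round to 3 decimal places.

Mean x̄ = (23 + 15 + 19 + 18 + 25 + 10 + 19 + 14 + 22 + 11 + 24)/11 = 18.1818
Numerator Σ_{t=1}^{10}(x_t−x̄)(x_{t+1}−x̄) = -170.3967
Denominator Σ(x_t−x̄)² = 265.6364
r_1 = -170.3967 / 265.6364 = -0.641

-0.641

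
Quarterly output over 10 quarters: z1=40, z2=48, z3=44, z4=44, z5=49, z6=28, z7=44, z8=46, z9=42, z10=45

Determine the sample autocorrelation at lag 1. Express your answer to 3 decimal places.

-0.353

Mean z̄ = (40 + 48 + 44 + 44 + 49 + 28 + 44 + 46 + 42 + 45)/10 = 43.0000
Numerator Σ_{t=1}^{9}(z_t−z̄)(z_{t+1}−z̄) = -110.0000
Denominator Σ(z_t−z̄)² = 312.0000
r_1 = -110.0000 / 312.0000 = -0.353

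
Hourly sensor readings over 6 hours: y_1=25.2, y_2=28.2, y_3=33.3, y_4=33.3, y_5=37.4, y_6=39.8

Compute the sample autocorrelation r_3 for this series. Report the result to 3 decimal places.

-0.144

Mean ȳ = (25.2 + 28.2 + 33.3 + 33.3 + 37.4 + 39.8)/6 = 32.8667
Deviations from mean: -7.6667, -4.6667, 0.4333, 0.4333, 4.5333, 6.9333
Σ(y_t−ȳ)(y_{t+3}−ȳ) = (-3.3222) + (-21.1556) + (3.0044) = -21.4733
Denominator Σ(y_t−ȳ)² = 149.5533
r_3 = -21.4733 / 149.5533 = -0.144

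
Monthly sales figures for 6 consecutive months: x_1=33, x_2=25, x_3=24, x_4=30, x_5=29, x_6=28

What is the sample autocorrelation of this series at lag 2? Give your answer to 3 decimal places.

-0.542

Mean x̄ = (33 + 25 + 24 + 30 + 29 + 28)/6 = 28.1667
Deviations from mean: 4.8333, -3.1667, -4.1667, 1.8333, 0.8333, -0.1667
Σ(x_t−x̄)(x_{t+2}−x̄) = (-20.1389) + (-5.8056) + (-3.4722) + (-0.3056) = -29.7222
Denominator Σ(x_t−x̄)² = 54.8333
r_2 = -29.7222 / 54.8333 = -0.542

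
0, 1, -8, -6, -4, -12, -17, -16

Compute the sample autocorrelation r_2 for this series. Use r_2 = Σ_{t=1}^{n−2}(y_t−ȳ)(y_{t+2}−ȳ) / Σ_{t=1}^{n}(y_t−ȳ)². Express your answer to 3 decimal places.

0.017

Mean ȳ = (0 + 1 − 8 − 6 − 4 − 12 − 17 − 16)/8 = -7.7500
Deviations from mean: 7.7500, 8.7500, -0.2500, 1.7500, 3.7500, -4.2500, -9.2500, -8.2500
Σ(y_t−ȳ)(y_{t+2}−ȳ) = (-1.9375) + (15.3125) + (-0.9375) + (-7.4375) + (-34.6875) + (35.0625) = 5.3750
Denominator Σ(y_t−ȳ)² = 325.5000
r_2 = 5.3750 / 325.5000 = 0.017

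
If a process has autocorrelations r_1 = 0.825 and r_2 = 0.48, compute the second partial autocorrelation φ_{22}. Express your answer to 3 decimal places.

-0.628

φ_{22} = (r_2 − r_1²) / (1 − r_1²)
r_1² = (0.825)² = 0.680625
Numerator = 0.48 − 0.6806 = -0.2006; denominator = 1 − 0.6806 = 0.3194
φ_{22} = -0.2006 / 0.3194 = -0.628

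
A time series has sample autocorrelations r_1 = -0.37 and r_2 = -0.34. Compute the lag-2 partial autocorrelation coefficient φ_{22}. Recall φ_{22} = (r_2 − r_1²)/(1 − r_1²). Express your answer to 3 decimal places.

φ_{22} = (r_2 − r_1²) / (1 − r_1²)
r_1² = (-0.37)² = 0.1369
Numerator = -0.34 − 0.1369 = -0.4769; denominator = 1 − 0.1369 = 0.8631
φ_{22} = -0.4769 / 0.8631 = -0.553

-0.553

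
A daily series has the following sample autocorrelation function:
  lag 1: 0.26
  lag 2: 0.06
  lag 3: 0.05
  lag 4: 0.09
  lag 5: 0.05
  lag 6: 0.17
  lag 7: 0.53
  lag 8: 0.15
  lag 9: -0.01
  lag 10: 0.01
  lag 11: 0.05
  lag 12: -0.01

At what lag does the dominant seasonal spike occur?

7

The largest autocorrelation is r_7 = 0.53; the remaining lags stay at or below 0.26. The elevated value at lag 1 (0.26), dropping to 0.06 at lag 2, reflects decaying short-term dependence rather than seasonality.
The dominant spike at lag 7 indicates a seasonal period of 7.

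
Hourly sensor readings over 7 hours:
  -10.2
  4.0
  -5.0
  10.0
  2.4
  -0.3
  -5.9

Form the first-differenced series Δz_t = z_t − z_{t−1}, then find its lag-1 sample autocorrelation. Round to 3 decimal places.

-0.563

First differences Δz: 14.2, -9.0, 15.0, -7.6, -2.7, -5.6
Mean of differences = 0.7167
Numerator Σ(Δz_t−Δz̄)(Δz_{t+1}−Δz̄) = -338.5919
Denominator Σ(Δz_t−Δz̄)² = 600.9683
r_1(Δz) = -338.5919 / 600.9683 = -0.563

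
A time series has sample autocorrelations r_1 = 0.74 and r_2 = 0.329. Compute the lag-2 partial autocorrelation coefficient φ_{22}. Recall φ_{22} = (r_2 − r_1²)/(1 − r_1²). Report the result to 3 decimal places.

φ_{22} = (r_2 − r_1²) / (1 − r_1²)
r_1² = (0.74)² = 0.5476
Numerator = 0.329 − 0.5476 = -0.2186; denominator = 1 − 0.5476 = 0.4524
φ_{22} = -0.2186 / 0.4524 = -0.483

-0.483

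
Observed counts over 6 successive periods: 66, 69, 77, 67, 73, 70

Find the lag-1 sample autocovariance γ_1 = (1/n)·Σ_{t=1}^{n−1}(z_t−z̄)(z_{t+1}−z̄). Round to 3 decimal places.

Mean z̄ = (66 + 69 + 77 + 67 + 73 + 70)/6 = 70.3333
Deviations: -4.3333, -1.3333, 6.6667, -3.3333, 2.6667, -0.3333
Σ_{t=1}^{5}(z_t−z̄)(z_{t+1}−z̄) = -35.1111
γ_1 = -35.1111 / 6 = -5.852

-5.852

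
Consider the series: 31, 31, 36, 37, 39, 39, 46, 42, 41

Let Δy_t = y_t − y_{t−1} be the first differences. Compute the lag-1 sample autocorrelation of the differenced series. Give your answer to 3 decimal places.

First differences Δy: 0, 5, 1, 2, 0, 7, -4, -1
Mean of differences = 1.2500
Numerator Σ(Δy_t−Δȳ)(Δy_{t+1}−Δȳ) = -32.3125
Denominator Σ(Δy_t−Δȳ)² = 83.5000
r_1(Δy) = -32.3125 / 83.5000 = -0.387

-0.387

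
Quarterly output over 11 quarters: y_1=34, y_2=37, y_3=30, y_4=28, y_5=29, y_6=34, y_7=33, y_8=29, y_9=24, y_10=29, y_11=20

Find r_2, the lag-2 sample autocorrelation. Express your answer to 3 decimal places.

Mean ȳ = (34 + 37 + 30 + 28 + 29 + 34 + 33 + 29 + 24 + 29 + 20)/11 = 29.7273
Numerator Σ_{t=1}^{9}(y_t−ȳ)(y_{t+2}−ȳ) = 13.0331
Denominator Σ(y_t−ȳ)² = 232.1818
r_2 = 13.0331 / 232.1818 = 0.056

0.056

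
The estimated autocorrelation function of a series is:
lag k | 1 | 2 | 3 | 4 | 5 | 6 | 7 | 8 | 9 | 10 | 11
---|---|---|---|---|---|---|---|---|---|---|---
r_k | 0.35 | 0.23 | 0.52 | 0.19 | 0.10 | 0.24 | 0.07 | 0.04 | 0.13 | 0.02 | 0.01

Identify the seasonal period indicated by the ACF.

The largest autocorrelation is r_3 = 0.52; the remaining lags stay at or below 0.35. The elevated value at lag 1 (0.35), dropping to 0.23 at lag 2, reflects decaying short-term dependence rather than seasonality.
The dominant spike at lag 3 indicates a seasonal period of 3.

3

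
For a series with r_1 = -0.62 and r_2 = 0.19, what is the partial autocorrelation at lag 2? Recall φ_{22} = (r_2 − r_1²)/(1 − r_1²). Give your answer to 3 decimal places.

φ_{22} = (r_2 − r_1²) / (1 − r_1²)
r_1² = (-0.62)² = 0.3844
Numerator = 0.19 − 0.3844 = -0.1944; denominator = 1 − 0.3844 = 0.6156
φ_{22} = -0.1944 / 0.6156 = -0.316

-0.316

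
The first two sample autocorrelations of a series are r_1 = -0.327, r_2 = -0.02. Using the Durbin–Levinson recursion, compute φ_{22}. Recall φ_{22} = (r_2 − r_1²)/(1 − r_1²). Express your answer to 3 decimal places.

-0.142

φ_{22} = (r_2 − r_1²) / (1 − r_1²)
r_1² = (-0.327)² = 0.106929
Numerator = -0.02 − 0.1069 = -0.1269; denominator = 1 − 0.1069 = 0.8931
φ_{22} = -0.1269 / 0.8931 = -0.142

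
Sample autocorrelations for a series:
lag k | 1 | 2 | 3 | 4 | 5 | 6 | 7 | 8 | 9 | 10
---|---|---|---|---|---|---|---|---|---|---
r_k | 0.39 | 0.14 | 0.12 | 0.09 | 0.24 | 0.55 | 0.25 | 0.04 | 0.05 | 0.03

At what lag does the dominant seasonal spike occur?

6

The largest autocorrelation is r_6 = 0.55; the remaining lags stay at or below 0.39. The elevated value at lag 1 (0.39), dropping to 0.14 at lag 2, reflects decaying short-term dependence rather than seasonality.
The dominant spike at lag 6 indicates a seasonal period of 6.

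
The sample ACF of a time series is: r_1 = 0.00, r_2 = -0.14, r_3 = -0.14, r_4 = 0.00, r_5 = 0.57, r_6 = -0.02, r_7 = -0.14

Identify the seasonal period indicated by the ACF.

The largest autocorrelation is r_5 = 0.57; the remaining lags stay at or below 0.00.
The dominant spike at lag 5 indicates a seasonal period of 5.

5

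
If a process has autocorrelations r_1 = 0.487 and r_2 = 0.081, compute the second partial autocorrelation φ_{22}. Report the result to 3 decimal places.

-0.205

φ_{22} = (r_2 − r_1²) / (1 − r_1²)
r_1² = (0.487)² = 0.237169
Numerator = 0.081 − 0.2372 = -0.1562; denominator = 1 − 0.2372 = 0.7628
φ_{22} = -0.1562 / 0.7628 = -0.205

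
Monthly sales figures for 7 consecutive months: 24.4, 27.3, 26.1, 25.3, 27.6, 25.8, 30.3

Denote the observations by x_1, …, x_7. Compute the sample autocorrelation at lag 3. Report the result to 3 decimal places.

-0.034

Mean x̄ = (24.4 + 27.3 + 26.1 + 25.3 + 27.6 + 25.8 + 30.3)/7 = 26.6857
Σ(x_t−x̄)(x_{t+3}−x̄) = (3.1673) + (0.5616) + (0.5188) + (-5.0084) = -0.7606
Denominator Σ(x_t−x̄)² = 22.5486
r_3 = -0.7606 / 22.5486 = -0.034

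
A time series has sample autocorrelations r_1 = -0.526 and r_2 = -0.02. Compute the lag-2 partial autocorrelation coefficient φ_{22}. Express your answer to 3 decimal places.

φ_{22} = (r_2 − r_1²) / (1 − r_1²)
r_1² = (-0.526)² = 0.276676
Numerator = -0.02 − 0.2767 = -0.2967; denominator = 1 − 0.2767 = 0.7233
φ_{22} = -0.2967 / 0.7233 = -0.410

-0.410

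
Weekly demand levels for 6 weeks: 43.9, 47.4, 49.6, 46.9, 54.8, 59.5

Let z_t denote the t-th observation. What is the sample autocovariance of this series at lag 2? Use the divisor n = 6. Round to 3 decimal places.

-3.315

Mean z̄ = (43.9 + 47.4 + 49.6 + 46.9 + 54.8 + 59.5)/6 = 50.3500
Deviations: -6.4500, -2.9500, -0.7500, -3.4500, 4.4500, 9.1500
Σ_{t=1}^{4}(z_t−z̄)(z_{t+2}−z̄) = -19.8900
γ_2 = -19.8900 / 6 = -3.315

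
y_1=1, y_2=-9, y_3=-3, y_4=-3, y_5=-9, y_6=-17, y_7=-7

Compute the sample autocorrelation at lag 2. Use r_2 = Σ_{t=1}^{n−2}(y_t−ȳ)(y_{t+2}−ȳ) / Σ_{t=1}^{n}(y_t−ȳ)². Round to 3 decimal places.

-0.127

Mean ȳ = (1 − 9 − 3 − 3 − 9 − 17 − 7)/7 = -6.7143
Deviations from mean: 7.7143, -2.2857, 3.7143, 3.7143, -2.2857, -10.2857, -0.2857
Numerator Σ_{t=1}^{5}(y_t−ȳ)(y_{t+2}−ȳ) = -25.8776
Denominator Σ(y_t−ȳ)² = 203.4286
r_2 = -25.8776 / 203.4286 = -0.127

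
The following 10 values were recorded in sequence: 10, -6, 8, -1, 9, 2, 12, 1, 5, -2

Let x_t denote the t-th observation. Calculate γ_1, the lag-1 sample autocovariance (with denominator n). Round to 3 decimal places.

-20.444

Mean x̄ = (10 − 6 + 8 − 1 + 9 + 2 + 12 + 1 + 5 − 2)/10 = 3.8000
Σ_{t=1}^{9}(x_t−x̄)(x_{t+1}−x̄) = -204.4400
γ_1 = -204.4400 / 10 = -20.444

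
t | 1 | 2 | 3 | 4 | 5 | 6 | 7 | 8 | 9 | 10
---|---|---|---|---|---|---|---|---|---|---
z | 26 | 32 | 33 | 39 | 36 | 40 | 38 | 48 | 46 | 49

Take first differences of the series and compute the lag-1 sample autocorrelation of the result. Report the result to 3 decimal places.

-0.732

First differences Δz: 6, 1, 6, -3, 4, -2, 10, -2, 3
Mean of differences = 2.5556
Numerator Σ(Δz_t−Δz̄)(Δz_{t+1}−Δz̄) = -114.3086
Denominator Σ(Δz_t−Δz̄)² = 156.2222
r_1(Δz) = -114.3086 / 156.2222 = -0.732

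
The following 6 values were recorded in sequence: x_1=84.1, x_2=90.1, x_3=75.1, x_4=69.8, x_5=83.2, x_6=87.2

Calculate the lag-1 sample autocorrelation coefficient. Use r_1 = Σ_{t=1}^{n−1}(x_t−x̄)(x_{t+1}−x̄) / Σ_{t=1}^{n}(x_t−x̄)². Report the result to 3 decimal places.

0.111

Mean x̄ = (84.1 + 90.1 + 75.1 + 69.8 + 83.2 + 87.2)/6 = 81.5833
Deviations from mean: 2.5167, 8.5167, -6.4833, -11.7833, 1.6167, 5.6167
Σ(x_t−x̄)(x_{t+1}−x̄) = (21.4336) + (-55.2164) + (76.3953) + (-19.0497) + (9.0803) = 32.6431
Denominator Σ(x_t−x̄)² = 293.9083
r_1 = 32.6431 / 293.9083 = 0.111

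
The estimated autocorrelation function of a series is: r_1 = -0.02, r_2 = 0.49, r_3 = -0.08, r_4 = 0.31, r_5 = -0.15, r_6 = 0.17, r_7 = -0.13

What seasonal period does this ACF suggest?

The largest autocorrelation is r_2 = 0.49, with weaker echoes at lags 4 (0.31) and 6 (0.17); the remaining lags stay at or below -0.02.
The dominant spike at lag 2 indicates a seasonal period of 2.

2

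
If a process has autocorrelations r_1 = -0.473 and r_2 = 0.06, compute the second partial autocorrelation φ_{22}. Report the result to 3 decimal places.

-0.211

φ_{22} = (r_2 − r_1²) / (1 − r_1²)
r_1² = (-0.473)² = 0.223729
Numerator = 0.06 − 0.2237 = -0.1637; denominator = 1 − 0.2237 = 0.7763
φ_{22} = -0.1637 / 0.7763 = -0.211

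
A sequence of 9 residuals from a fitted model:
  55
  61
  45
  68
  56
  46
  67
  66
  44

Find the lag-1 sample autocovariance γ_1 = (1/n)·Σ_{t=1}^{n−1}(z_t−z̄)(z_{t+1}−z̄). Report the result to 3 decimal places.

-35.528

Mean z̄ = (55 + 61 + 45 + 68 + 56 + 46 + 67 + 66 + 44)/9 = 56.4444
Σ_{t=1}^{8}(z_t−z̄)(z_{t+1}−z̄) = -319.7531
γ_1 = -319.7531 / 9 = -35.528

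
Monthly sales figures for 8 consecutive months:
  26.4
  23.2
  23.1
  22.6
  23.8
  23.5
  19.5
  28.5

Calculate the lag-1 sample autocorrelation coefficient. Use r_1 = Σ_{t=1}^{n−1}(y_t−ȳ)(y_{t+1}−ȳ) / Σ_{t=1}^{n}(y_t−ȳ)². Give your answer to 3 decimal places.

Mean ȳ = (26.4 + 23.2 + 23.1 + 22.6 + 23.8 + 23.5 + 19.5 + 28.5)/8 = 23.8250
Deviations from mean: 2.5750, -0.6250, -0.7250, -1.2250, -0.0250, -0.3250, -4.3250, 4.6750
Σ(y_t−ȳ)(y_{t+1}−ȳ) = (-1.6094) + (0.4531) + (0.8881) + (0.0306) + (0.0081) + (1.4056) + (-20.2194) = -19.0431
Denominator Σ(y_t−ȳ)² = 49.7150
r_1 = -19.0431 / 49.7150 = -0.383

-0.383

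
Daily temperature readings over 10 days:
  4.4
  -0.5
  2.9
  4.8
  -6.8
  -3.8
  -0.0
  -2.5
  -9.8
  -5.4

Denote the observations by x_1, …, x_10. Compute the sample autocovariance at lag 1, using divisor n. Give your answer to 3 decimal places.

5.188

Mean x̄ = (4.4 − 0.5 + 2.9 + 4.8 − 6.8 − 3.8 − 0.0 − 2.5 − 9.8 − 5.4)/10 = -1.6700
Σ_{t=1}^{9}(x_t−x̄)(x_{t+1}−x̄) = 51.8821
γ_1 = 51.8821 / 10 = 5.188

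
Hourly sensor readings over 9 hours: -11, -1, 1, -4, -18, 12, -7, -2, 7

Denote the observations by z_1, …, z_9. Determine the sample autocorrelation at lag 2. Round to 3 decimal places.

-0.114

Mean z̄ = (-11 − 1 + 1 − 4 − 18 + 12 − 7 − 2 + 7)/9 = -2.5556
Numerator Σ_{t=1}^{7}(z_t−z̄)(z_{t+2}−z̄) = -73.9506
Denominator Σ(z_t−z̄)² = 650.2222
r_2 = -73.9506 / 650.2222 = -0.114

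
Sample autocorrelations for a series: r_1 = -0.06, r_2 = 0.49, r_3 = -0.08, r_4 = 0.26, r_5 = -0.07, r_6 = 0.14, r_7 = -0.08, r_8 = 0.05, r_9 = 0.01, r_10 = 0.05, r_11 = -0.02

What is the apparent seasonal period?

2

The largest autocorrelation is r_2 = 0.49, with a weaker echo at lag 4 (0.26); the remaining lags stay at or below 0.14.
The dominant spike at lag 2 indicates a seasonal period of 2.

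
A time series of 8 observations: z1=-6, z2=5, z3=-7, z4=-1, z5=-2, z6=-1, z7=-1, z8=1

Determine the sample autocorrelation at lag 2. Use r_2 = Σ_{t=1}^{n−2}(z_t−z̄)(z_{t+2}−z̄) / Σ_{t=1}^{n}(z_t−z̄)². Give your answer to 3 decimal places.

Mean z̄ = (-6 + 5 − 7 − 1 − 2 − 1 − 1 + 1)/8 = -1.5000
Deviations from mean: -4.5000, 6.5000, -5.5000, 0.5000, -0.5000, 0.5000, 0.5000, 2.5000
Numerator Σ_{t=1}^{6}(z_t−z̄)(z_{t+2}−z̄) = 32.0000
Denominator Σ(z_t−z̄)² = 100.0000
r_2 = 32.0000 / 100.0000 = 0.320

0.320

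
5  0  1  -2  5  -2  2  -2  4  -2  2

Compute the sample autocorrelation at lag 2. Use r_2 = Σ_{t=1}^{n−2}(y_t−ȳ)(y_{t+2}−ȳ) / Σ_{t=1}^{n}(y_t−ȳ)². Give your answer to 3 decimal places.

Mean ȳ = (5 + 0 + 1 − 2 + 5 − 2 + 2 − 2 + 4 − 2 + 2)/11 = 1.0000
Numerator Σ_{t=1}^{9}(y_t−ȳ)(y_{t+2}−ȳ) = 40.0000
Denominator Σ(y_t−ȳ)² = 80.0000
r_2 = 40.0000 / 80.0000 = 0.500

0.500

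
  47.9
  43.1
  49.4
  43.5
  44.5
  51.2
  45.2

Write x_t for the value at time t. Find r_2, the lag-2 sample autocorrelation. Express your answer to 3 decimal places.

-0.056

Mean x̄ = (47.9 + 43.1 + 49.4 + 43.5 + 44.5 + 51.2 + 45.2)/7 = 46.4000
Deviations from mean: 1.5000, -3.3000, 3.0000, -2.9000, -1.9000, 4.8000, -1.2000
Σ(x_t−x̄)(x_{t+2}−x̄) = (4.5000) + (9.5700) + (-5.7000) + (-13.9200) + (2.2800) = -3.2700
Denominator Σ(x_t−x̄)² = 58.6400
r_2 = -3.2700 / 58.6400 = -0.056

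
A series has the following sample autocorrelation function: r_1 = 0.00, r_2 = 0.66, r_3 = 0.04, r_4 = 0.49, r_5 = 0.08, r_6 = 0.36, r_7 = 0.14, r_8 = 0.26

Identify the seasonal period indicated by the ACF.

2

The largest autocorrelation is r_2 = 0.66, with weaker echoes at lags 4 (0.49), 6 (0.36) and 8 (0.26); the remaining lags stay at or below 0.14.
The dominant spike at lag 2 indicates a seasonal period of 2.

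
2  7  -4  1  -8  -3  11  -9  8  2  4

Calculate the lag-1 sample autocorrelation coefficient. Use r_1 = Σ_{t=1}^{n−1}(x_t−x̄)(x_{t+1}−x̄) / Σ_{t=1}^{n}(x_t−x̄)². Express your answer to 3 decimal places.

-0.450

Mean x̄ = (2 + 7 − 4 + 1 − 8 − 3 + 11 − 9 + 8 + 2 + 4)/11 = 1.0000
Numerator Σ_{t=1}^{10}(x_t−x̄)(x_{t+1}−x̄) = -188.0000
Denominator Σ(x_t−x̄)² = 418.0000
r_1 = -188.0000 / 418.0000 = -0.450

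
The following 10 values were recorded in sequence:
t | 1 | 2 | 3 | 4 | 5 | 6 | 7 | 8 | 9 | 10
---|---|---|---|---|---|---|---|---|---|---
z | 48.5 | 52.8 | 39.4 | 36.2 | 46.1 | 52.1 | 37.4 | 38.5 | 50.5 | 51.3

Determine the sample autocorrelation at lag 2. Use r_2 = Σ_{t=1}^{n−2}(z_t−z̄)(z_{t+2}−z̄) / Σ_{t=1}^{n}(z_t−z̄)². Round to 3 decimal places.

-0.717

Mean z̄ = (48.5 + 52.8 + 39.4 + 36.2 + 46.1 + 52.1 + 37.4 + 38.5 + 50.5 + 51.3)/10 = 45.2800
Numerator Σ_{t=1}^{8}(z_t−z̄)(z_{t+2}−z̄) = -288.6128
Denominator Σ(z_t−z̄)² = 402.6760
r_2 = -288.6128 / 402.6760 = -0.717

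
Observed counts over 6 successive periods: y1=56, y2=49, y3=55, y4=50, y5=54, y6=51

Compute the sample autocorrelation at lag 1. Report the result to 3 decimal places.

-0.801

Mean ȳ = (56 + 49 + 55 + 50 + 54 + 51)/6 = 52.5000
Deviations from mean: 3.5000, -3.5000, 2.5000, -2.5000, 1.5000, -1.5000
Σ(y_t−ȳ)(y_{t+1}−ȳ) = (-12.2500) + (-8.7500) + (-6.2500) + (-3.7500) + (-2.2500) = -33.2500
Denominator Σ(y_t−ȳ)² = 41.5000
r_1 = -33.2500 / 41.5000 = -0.801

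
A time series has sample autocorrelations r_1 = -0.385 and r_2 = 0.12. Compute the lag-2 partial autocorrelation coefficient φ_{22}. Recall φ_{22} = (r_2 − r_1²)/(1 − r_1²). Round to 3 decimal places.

-0.033

φ_{22} = (r_2 − r_1²) / (1 − r_1²)
r_1² = (-0.385)² = 0.148225
Numerator = 0.12 − 0.1482 = -0.0282; denominator = 1 − 0.1482 = 0.8518
φ_{22} = -0.0282 / 0.8518 = -0.033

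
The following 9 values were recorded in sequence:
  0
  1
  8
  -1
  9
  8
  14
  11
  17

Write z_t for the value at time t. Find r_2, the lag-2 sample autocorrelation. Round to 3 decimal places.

0.381

Mean z̄ = (0 + 1 + 8 − 1 + 9 + 8 + 14 + 11 + 17)/9 = 7.4444
Numerator Σ_{t=1}^{7}(z_t−z̄)(z_{t+2}−z̄) = 121.2716
Denominator Σ(z_t−z̄)² = 318.2222
r_2 = 121.2716 / 318.2222 = 0.381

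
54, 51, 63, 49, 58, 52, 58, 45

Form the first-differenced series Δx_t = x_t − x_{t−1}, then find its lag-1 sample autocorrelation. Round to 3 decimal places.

-0.744

First differences Δx: -3, 12, -14, 9, -6, 6, -13
Mean of differences = -1.2857
Numerator Σ(Δx_t−Δx̄)(Δx_{t+1}−Δx̄) = -490.6531
Denominator Σ(Δx_t−Δx̄)² = 659.4286
r_1(Δx) = -490.6531 / 659.4286 = -0.744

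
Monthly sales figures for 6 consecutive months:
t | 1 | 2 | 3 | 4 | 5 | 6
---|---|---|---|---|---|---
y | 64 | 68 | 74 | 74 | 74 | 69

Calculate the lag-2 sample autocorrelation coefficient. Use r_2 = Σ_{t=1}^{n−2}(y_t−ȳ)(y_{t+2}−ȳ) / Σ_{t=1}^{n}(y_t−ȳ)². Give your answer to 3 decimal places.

-0.280

Mean ȳ = (64 + 68 + 74 + 74 + 74 + 69)/6 = 70.5000
Numerator Σ_{t=1}^{4}(y_t−ȳ)(y_{t+2}−ȳ) = -24.5000
Denominator Σ(y_t−ȳ)² = 87.5000
r_2 = -24.5000 / 87.5000 = -0.280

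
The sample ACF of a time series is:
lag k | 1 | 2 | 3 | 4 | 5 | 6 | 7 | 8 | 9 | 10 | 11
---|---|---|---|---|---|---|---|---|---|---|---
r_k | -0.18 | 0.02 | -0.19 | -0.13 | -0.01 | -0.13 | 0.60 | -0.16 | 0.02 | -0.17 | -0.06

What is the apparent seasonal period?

The largest autocorrelation is r_7 = 0.60; the remaining lags stay at or below 0.02.
The dominant spike at lag 7 indicates a seasonal period of 7.

7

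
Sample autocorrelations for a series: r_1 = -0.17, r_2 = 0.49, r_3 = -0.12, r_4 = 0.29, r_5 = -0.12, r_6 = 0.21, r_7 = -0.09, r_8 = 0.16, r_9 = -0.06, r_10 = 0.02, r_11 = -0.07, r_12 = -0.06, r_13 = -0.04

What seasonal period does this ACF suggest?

The largest autocorrelation is r_2 = 0.49, with weaker echoes at lags 4 (0.29), 6 (0.21) and 8 (0.16); the remaining lags stay at or below 0.02.
The dominant spike at lag 2 indicates a seasonal period of 2.

2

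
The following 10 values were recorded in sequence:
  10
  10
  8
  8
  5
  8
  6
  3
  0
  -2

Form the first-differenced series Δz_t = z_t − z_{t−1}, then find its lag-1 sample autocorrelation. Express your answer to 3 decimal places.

-0.285

First differences Δz: 0, -2, 0, -3, 3, -2, -3, -3, -2
Mean of differences = -1.3333
Numerator Σ(Δz_t−Δz̄)(Δz_{t+1}−Δz̄) = -9.1111
Denominator Σ(Δz_t−Δz̄)² = 32.0000
r_1(Δz) = -9.1111 / 32.0000 = -0.285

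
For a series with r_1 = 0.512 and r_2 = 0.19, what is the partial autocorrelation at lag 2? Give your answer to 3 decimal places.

φ_{22} = (r_2 − r_1²) / (1 − r_1²)
r_1² = (0.512)² = 0.262144
Numerator = 0.19 − 0.2621 = -0.0721; denominator = 1 − 0.2621 = 0.7379
φ_{22} = -0.0721 / 0.7379 = -0.098

-0.098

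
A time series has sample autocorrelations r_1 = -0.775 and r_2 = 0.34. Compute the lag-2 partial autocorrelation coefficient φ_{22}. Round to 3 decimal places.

-0.653

φ_{22} = (r_2 − r_1²) / (1 − r_1²)
r_1² = (-0.775)² = 0.600625
Numerator = 0.34 − 0.6006 = -0.2606; denominator = 1 − 0.6006 = 0.3994
φ_{22} = -0.2606 / 0.3994 = -0.653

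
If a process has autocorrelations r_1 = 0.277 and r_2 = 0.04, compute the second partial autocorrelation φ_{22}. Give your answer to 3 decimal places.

φ_{22} = (r_2 − r_1²) / (1 − r_1²)
r_1² = (0.277)² = 0.076729
Numerator = 0.04 − 0.0767 = -0.0367; denominator = 1 − 0.0767 = 0.9233
φ_{22} = -0.0367 / 0.9233 = -0.040

-0.040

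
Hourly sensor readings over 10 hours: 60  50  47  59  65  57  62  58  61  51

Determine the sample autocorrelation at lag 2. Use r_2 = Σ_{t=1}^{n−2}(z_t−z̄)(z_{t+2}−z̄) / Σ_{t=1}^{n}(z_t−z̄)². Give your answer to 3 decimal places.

-0.230

Mean z̄ = (60 + 50 + 47 + 59 + 65 + 57 + 62 + 58 + 61 + 51)/10 = 57.0000
Numerator Σ_{t=1}^{8}(z_t−z̄)(z_{t+2}−z̄) = -70.0000
Denominator Σ(z_t−z̄)² = 304.0000
r_2 = -70.0000 / 304.0000 = -0.230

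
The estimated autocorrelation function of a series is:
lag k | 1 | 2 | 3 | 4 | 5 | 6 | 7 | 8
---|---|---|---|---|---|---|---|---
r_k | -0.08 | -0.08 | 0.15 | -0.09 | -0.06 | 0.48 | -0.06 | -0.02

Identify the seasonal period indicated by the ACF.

6

The largest autocorrelation is r_6 = 0.48; the remaining lags stay at or below 0.15.
The dominant spike at lag 6 indicates a seasonal period of 6.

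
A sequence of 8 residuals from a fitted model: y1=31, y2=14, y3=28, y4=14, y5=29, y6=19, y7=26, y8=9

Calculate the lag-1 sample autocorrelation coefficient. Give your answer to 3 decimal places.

Mean ȳ = (31 + 14 + 28 + 14 + 29 + 19 + 26 + 9)/8 = 21.2500
Deviations from mean: 9.7500, -7.2500, 6.7500, -7.2500, 7.7500, -2.2500, 4.7500, -12.2500
Numerator Σ_{t=1}^{7}(y_t−ȳ)(y_{t+1}−ȳ) = -311.0625
Denominator Σ(y_t−ȳ)² = 483.5000
r_1 = -311.0625 / 483.5000 = -0.643

-0.643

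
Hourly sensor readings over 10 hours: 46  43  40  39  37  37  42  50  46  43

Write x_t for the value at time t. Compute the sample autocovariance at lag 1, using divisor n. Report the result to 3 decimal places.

8.451

Mean x̄ = (46 + 43 + 40 + 39 + 37 + 37 + 42 + 50 + 46 + 43)/10 = 42.3000
Σ_{t=1}^{9}(x_t−x̄)(x_{t+1}−x̄) = 84.5100
γ_1 = 84.5100 / 10 = 8.451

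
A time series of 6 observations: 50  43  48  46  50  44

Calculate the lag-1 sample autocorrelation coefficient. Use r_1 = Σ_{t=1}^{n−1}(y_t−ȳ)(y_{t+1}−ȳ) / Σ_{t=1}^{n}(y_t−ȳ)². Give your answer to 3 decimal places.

Mean ȳ = (50 + 43 + 48 + 46 + 50 + 44)/6 = 46.8333
Deviations from mean: 3.1667, -3.8333, 1.1667, -0.8333, 3.1667, -2.8333
Σ(y_t−ȳ)(y_{t+1}−ȳ) = (-12.1389) + (-4.4722) + (-0.9722) + (-2.6389) + (-8.9722) = -29.1944
Denominator Σ(y_t−ȳ)² = 44.8333
r_1 = -29.1944 / 44.8333 = -0.651

-0.651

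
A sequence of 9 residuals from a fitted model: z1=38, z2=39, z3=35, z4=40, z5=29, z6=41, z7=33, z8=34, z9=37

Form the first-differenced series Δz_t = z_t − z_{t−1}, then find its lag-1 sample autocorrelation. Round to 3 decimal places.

First differences Δz: 1, -4, 5, -11, 12, -8, 1, 3
Mean of differences = -0.1250
Numerator Σ(Δz_t−Δz̄)(Δz_{t+1}−Δz̄) = -312.6406
Denominator Σ(Δz_t−Δz̄)² = 380.8750
r_1(Δz) = -312.6406 / 380.8750 = -0.821

-0.821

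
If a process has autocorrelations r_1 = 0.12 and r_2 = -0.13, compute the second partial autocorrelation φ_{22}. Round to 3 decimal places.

-0.147

φ_{22} = (r_2 − r_1²) / (1 − r_1²)
r_1² = (0.12)² = 0.0144
Numerator = -0.13 − 0.0144 = -0.1444; denominator = 1 − 0.0144 = 0.9856
φ_{22} = -0.1444 / 0.9856 = -0.147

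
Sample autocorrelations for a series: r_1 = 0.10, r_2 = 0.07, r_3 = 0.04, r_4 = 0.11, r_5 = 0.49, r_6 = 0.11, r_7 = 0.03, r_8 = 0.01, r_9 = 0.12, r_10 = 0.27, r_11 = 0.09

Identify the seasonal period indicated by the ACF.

5

The largest autocorrelation is r_5 = 0.49, with a weaker echo at lag 10 (0.27); the remaining lags stay at or below 0.12.
The dominant spike at lag 5 indicates a seasonal period of 5.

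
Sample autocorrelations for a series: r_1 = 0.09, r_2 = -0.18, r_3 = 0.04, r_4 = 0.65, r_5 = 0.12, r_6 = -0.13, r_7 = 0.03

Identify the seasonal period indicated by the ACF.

The largest autocorrelation is r_4 = 0.65; the remaining lags stay at or below 0.12.
The dominant spike at lag 4 indicates a seasonal period of 4.

4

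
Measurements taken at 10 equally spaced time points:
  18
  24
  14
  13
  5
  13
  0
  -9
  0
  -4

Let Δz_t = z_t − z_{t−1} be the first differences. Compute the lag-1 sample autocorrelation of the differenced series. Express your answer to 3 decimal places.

First differences Δz: 6, -10, -1, -8, 8, -13, -9, 9, -4
Mean of differences = -2.4444
Numerator Σ(Δz_t−Δz̄)(Δz_{t+1}−Δz̄) = -274.6420
Denominator Σ(Δz_t−Δz̄)² = 558.2222
r_1(Δz) = -274.6420 / 558.2222 = -0.492

-0.492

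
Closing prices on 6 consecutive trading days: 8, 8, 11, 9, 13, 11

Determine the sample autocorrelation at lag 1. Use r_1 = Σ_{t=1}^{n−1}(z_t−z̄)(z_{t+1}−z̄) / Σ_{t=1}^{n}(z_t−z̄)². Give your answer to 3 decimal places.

0.050

Mean z̄ = (8 + 8 + 11 + 9 + 13 + 11)/6 = 10.0000
Deviations from mean: -2.0000, -2.0000, 1.0000, -1.0000, 3.0000, 1.0000
Σ(z_t−z̄)(z_{t+1}−z̄) = (4.0000) + (-2.0000) + (-1.0000) + (-3.0000) + (3.0000) = 1.0000
Denominator Σ(z_t−z̄)² = 20.0000
r_1 = 1.0000 / 20.0000 = 0.050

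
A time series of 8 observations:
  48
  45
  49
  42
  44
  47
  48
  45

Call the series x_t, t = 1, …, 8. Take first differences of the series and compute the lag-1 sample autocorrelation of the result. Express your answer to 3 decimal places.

-0.490

First differences Δx: -3, 4, -7, 2, 3, 1, -3
Mean of differences = -0.4286
Numerator Σ(Δx_t−Δx̄)(Δx_{t+1}−Δx̄) = -46.8980
Denominator Σ(Δx_t−Δx̄)² = 95.7143
r_1(Δx) = -46.8980 / 95.7143 = -0.490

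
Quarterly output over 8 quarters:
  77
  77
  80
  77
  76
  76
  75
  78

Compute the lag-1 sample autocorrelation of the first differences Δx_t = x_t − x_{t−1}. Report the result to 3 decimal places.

-0.303

First differences Δx: 0, 3, -3, -1, 0, -1, 3
Mean of differences = 0.1429
Numerator Σ(Δx_t−Δx̄)(Δx_{t+1}−Δx̄) = -8.7347
Denominator Σ(Δx_t−Δx̄)² = 28.8571
r_1(Δx) = -8.7347 / 28.8571 = -0.303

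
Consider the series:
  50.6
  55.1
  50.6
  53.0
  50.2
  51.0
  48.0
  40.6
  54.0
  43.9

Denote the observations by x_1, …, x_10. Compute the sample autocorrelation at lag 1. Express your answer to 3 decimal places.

Mean x̄ = (50.6 + 55.1 + 50.6 + 53.0 + 50.2 + 51.0 + 48.0 + 40.6 + 54.0 + 43.9)/10 = 49.7000
Numerator Σ_{t=1}^{9}(x_t−x̄)(x_{t+1}−x̄) = -35.8200
Denominator Σ(x_t−x̄)² = 181.4400
r_1 = -35.8200 / 181.4400 = -0.197

-0.197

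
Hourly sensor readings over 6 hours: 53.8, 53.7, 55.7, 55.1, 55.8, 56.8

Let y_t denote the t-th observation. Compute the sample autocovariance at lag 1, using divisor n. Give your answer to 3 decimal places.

Mean ȳ = (53.8 + 53.7 + 55.7 + 55.1 + 55.8 + 56.8)/6 = 55.1500
Σ_{t=1}^{5}(y_t−ȳ)(y_{t+1}−ȳ) = 2.1725
γ_1 = 2.1725 / 6 = 0.362

0.362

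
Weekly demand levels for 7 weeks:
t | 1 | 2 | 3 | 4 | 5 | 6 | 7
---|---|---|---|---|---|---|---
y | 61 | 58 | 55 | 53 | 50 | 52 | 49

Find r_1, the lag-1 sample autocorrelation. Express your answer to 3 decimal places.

0.473

Mean ȳ = (61 + 58 + 55 + 53 + 50 + 52 + 49)/7 = 54.0000
Σ(y_t−ȳ)(y_{t+1}−ȳ) = (28.0000) + (4.0000) + (-1.0000) + (4.0000) + (8.0000) + (10.0000) = 53.0000
Denominator Σ(y_t−ȳ)² = 112.0000
r_1 = 53.0000 / 112.0000 = 0.473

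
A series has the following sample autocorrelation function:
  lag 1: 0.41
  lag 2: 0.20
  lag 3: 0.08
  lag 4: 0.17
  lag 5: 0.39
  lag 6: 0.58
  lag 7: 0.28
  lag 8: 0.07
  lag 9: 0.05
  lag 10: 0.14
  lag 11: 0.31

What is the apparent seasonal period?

The largest autocorrelation is r_6 = 0.58; the remaining lags stay at or below 0.41. The elevated value at lag 1 (0.41), dropping to 0.20 at lag 2, reflects decaying short-term dependence rather than seasonality.
The dominant spike at lag 6 indicates a seasonal period of 6.

6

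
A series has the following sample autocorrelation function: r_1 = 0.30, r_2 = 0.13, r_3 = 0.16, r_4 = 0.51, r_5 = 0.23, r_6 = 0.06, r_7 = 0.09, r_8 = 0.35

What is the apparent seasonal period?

The largest autocorrelation is r_4 = 0.51, with a weaker echo at lag 8 (0.35); the remaining lags stay at or below 0.30. The elevated value at lag 1 (0.30), dropping to 0.13 at lag 2, reflects decaying short-term dependence rather than seasonality.
The dominant spike at lag 4 indicates a seasonal period of 4.

4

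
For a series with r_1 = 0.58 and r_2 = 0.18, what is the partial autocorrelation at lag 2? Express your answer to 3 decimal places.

φ_{22} = (r_2 − r_1²) / (1 − r_1²)
r_1² = (0.58)² = 0.3364
Numerator = 0.18 − 0.3364 = -0.1564; denominator = 1 − 0.3364 = 0.6636
φ_{22} = -0.1564 / 0.6636 = -0.236

-0.236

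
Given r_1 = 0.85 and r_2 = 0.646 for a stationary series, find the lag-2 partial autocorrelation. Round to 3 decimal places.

φ_{22} = (r_2 − r_1²) / (1 − r_1²)
r_1² = (0.85)² = 0.7225
Numerator = 0.646 − 0.7225 = -0.0765; denominator = 1 − 0.7225 = 0.2775
φ_{22} = -0.0765 / 0.2775 = -0.276

-0.276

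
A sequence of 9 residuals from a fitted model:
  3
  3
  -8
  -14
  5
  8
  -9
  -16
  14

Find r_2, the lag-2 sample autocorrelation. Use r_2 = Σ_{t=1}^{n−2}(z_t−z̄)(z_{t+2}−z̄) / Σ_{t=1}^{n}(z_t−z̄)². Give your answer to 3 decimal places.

-0.626

Mean z̄ = (3 + 3 − 8 − 14 + 5 + 8 − 9 − 16 + 14)/9 = -1.5556
Σ(z_t−z̄)(z_{t+2}−z̄) = (-29.3580) + (-56.6914) + (-42.2469) + (-118.9136) + (-48.8025) + (-138.0247) + (-115.8025) = -549.8395
Denominator Σ(z_t−z̄)² = 878.2222
r_2 = -549.8395 / 878.2222 = -0.626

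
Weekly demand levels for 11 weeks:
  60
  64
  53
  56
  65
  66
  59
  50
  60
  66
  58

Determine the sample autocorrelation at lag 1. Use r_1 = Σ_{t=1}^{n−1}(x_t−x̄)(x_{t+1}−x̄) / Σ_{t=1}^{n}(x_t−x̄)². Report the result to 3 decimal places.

Mean x̄ = (60 + 64 + 53 + 56 + 65 + 66 + 59 + 50 + 60 + 66 + 58)/11 = 59.7273
Numerator Σ_{t=1}^{10}(x_t−x̄)(x_{t+1}−x̄) = 1.6529
Denominator Σ(x_t−x̄)² = 282.1818
r_1 = 1.6529 / 282.1818 = 0.006

0.006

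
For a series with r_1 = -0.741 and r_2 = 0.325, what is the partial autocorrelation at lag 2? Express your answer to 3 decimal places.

-0.497

φ_{22} = (r_2 − r_1²) / (1 − r_1²)
r_1² = (-0.741)² = 0.549081
Numerator = 0.325 − 0.5491 = -0.2241; denominator = 1 − 0.5491 = 0.4509
φ_{22} = -0.2241 / 0.4509 = -0.497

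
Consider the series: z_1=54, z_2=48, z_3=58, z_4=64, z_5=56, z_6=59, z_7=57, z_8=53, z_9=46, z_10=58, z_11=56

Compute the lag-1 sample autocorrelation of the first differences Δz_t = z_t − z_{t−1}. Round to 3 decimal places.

-0.329

First differences Δz: -6, 10, 6, -8, 3, -2, -4, -7, 12, -2
Mean of differences = 0.2000
Numerator Σ(Δz_t−Δz̄)(Δz_{t+1}−Δz̄) = -152.0400
Denominator Σ(Δz_t−Δz̄)² = 461.6000
r_1(Δz) = -152.0400 / 461.6000 = -0.329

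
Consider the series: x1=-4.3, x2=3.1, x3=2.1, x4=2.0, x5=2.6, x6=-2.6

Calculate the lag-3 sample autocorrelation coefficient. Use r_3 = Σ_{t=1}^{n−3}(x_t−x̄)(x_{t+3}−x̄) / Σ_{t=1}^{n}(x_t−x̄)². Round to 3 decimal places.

Mean x̄ = (-4.3 + 3.1 + 2.1 + 2.0 + 2.6 − 2.6)/6 = 0.4833
Numerator Σ_{t=1}^{3}(x_t−x̄)(x_{t+3}−x̄) = -6.7008
Denominator Σ(x_t−x̄)² = 48.6283
r_3 = -6.7008 / 48.6283 = -0.138

-0.138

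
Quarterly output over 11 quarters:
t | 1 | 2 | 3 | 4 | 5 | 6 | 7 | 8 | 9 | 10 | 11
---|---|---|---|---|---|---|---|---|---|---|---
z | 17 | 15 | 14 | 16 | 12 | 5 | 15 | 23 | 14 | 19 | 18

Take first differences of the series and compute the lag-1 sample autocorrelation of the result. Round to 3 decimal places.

First differences Δz: -2, -1, 2, -4, -7, 10, 8, -9, 5, -1
Mean of differences = 0.1000
Numerator Σ(Δz_t−Δz̄)(Δz_{t+1}−Δz̄) = -92.4100
Denominator Σ(Δz_t−Δz̄)² = 344.9000
r_1(Δz) = -92.4100 / 344.9000 = -0.268

-0.268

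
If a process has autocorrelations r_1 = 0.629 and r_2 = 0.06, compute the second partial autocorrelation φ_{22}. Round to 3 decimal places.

-0.555

φ_{22} = (r_2 − r_1²) / (1 − r_1²)
r_1² = (0.629)² = 0.395641
Numerator = 0.06 − 0.3956 = -0.3356; denominator = 1 − 0.3956 = 0.6044
φ_{22} = -0.3356 / 0.6044 = -0.555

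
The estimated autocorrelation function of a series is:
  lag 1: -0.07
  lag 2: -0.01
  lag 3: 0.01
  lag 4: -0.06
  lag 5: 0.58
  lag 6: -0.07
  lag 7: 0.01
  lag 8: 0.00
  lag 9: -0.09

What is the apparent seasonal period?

5

The largest autocorrelation is r_5 = 0.58; the remaining lags stay at or below 0.01.
The dominant spike at lag 5 indicates a seasonal period of 5.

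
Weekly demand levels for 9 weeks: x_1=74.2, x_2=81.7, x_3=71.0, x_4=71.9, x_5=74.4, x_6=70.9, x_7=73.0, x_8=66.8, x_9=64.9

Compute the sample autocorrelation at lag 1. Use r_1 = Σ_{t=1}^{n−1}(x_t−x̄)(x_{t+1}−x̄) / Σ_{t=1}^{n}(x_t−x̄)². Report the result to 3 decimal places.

0.210

Mean x̄ = (74.2 + 81.7 + 71.0 + 71.9 + 74.4 + 70.9 + 73.0 + 66.8 + 64.9)/9 = 72.0889
Numerator Σ_{t=1}^{8}(x_t−x̄)(x_{t+1}−x̄) = 38.9654
Denominator Σ(x_t−x̄)² = 185.2889
r_1 = 38.9654 / 185.2889 = 0.210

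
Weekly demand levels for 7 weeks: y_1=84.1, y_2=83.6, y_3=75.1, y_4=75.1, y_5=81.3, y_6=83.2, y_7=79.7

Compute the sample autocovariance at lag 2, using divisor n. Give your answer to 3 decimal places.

Mean ȳ = (84.1 + 83.6 + 75.1 + 75.1 + 81.3 + 83.2 + 79.7)/7 = 80.3000
Deviations: 3.8000, 3.3000, -5.2000, -5.2000, 1.0000, 2.9000, -0.6000
Σ_{t=1}^{5}(y_t−ȳ)(y_{t+2}−ȳ) = -57.8000
γ_2 = -57.8000 / 7 = -8.257

-8.257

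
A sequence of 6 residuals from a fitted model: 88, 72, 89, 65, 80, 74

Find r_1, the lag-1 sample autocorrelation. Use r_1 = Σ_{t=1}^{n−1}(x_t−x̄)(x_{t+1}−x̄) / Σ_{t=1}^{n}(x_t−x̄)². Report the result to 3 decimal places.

-0.679

Mean x̄ = (88 + 72 + 89 + 65 + 80 + 74)/6 = 78.0000
Deviations from mean: 10.0000, -6.0000, 11.0000, -13.0000, 2.0000, -4.0000
Numerator Σ_{t=1}^{5}(x_t−x̄)(x_{t+1}−x̄) = -303.0000
Denominator Σ(x_t−x̄)² = 446.0000
r_1 = -303.0000 / 446.0000 = -0.679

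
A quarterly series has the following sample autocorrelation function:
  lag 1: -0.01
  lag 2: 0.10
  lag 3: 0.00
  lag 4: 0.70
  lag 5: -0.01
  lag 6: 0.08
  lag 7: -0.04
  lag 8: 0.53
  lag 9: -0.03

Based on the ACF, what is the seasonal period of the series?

The largest autocorrelation is r_4 = 0.70, with a weaker echo at lag 8 (0.53); the remaining lags stay at or below 0.10.
The dominant spike at lag 4 indicates a seasonal period of 4.

4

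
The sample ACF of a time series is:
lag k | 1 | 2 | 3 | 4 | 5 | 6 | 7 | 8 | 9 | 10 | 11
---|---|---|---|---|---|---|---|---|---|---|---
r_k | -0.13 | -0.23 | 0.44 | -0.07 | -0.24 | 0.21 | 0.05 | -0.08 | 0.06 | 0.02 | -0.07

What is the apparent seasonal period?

The largest autocorrelation is r_3 = 0.44, with a weaker echo at lag 6 (0.21); the remaining lags stay at or below 0.06.
The dominant spike at lag 3 indicates a seasonal period of 3.

3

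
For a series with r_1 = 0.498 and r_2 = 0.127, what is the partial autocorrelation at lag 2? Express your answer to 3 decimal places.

φ_{22} = (r_2 − r_1²) / (1 − r_1²)
r_1² = (0.498)² = 0.248004
Numerator = 0.127 − 0.2480 = -0.1210; denominator = 1 − 0.2480 = 0.7520
φ_{22} = -0.1210 / 0.7520 = -0.161

-0.161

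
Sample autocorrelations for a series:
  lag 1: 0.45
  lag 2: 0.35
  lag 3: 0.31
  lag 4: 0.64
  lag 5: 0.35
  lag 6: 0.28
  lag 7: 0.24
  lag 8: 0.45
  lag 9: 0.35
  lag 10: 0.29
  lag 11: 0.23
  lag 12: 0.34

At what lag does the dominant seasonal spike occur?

The largest autocorrelation is r_4 = 0.64; the remaining lags stay at or below 0.45. The elevated value at lag 1 (0.45), dropping to 0.35 at lag 2, reflects decaying short-term dependence rather than seasonality.
The dominant spike at lag 4 indicates a seasonal period of 4.

4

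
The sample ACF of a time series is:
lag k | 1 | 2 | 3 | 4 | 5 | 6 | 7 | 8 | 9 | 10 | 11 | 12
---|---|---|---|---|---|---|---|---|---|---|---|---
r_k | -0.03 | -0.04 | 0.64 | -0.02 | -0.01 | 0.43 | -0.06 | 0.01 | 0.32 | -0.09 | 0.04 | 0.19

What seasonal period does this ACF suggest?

3

The largest autocorrelation is r_3 = 0.64, with weaker echoes at lags 6 (0.43), 9 (0.32) and 12 (0.19); the remaining lags stay at or below 0.04.
The dominant spike at lag 3 indicates a seasonal period of 3.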